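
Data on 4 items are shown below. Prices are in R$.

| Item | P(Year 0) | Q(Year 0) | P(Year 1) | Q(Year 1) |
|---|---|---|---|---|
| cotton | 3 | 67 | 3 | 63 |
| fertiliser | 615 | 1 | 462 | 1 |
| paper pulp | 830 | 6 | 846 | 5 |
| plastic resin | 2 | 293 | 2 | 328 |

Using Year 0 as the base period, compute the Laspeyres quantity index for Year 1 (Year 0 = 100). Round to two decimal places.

Laspeyres quantity index uses base-period prices as weights.
ΣP(Year 0)·Q(Year 1) = 3×63 + 615×1 + 830×5 + 2×328 = 189 + 615 + 4150 + 656 = 5610
ΣP(Year 0)·Q(Year 0) = 3×67 + 615×1 + 830×6 + 2×293 = 201 + 615 + 4980 + 586 = 6382
Index = 5610 / 6382 × 100 = 87.9035

87.90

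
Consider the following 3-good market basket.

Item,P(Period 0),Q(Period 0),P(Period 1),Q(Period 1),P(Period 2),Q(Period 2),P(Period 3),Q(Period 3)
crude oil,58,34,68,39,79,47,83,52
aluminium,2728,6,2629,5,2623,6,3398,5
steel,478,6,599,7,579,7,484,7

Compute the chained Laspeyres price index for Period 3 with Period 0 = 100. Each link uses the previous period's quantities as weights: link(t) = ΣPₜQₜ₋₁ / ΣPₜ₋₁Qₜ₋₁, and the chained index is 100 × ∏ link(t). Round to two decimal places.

Link Period 0→Period 1:
ΣP(Period 1)Q(Period 0) = 68×34 + 2629×6 + 599×6 = 2312 + 15774 + 3594 = 21680
ΣP(Period 0)Q(Period 0) = 58×34 + 2728×6 + 478×6 = 1972 + 16368 + 2868 = 21208
link = 21680/21208 = 1.022256
Link Period 1→Period 2:
ΣP(Period 2)Q(Period 1) = 79×39 + 2623×5 + 579×7 = 3081 + 13115 + 4053 = 20249
ΣP(Period 1)Q(Period 1) = 68×39 + 2629×5 + 599×7 = 2652 + 13145 + 4193 = 19990
link = 20249/19990 = 1.012956
Link Period 2→Period 3:
ΣP(Period 3)Q(Period 2) = 83×47 + 3398×6 + 484×7 = 3901 + 20388 + 3388 = 27677
ΣP(Period 2)Q(Period 2) = 79×47 + 2623×6 + 579×7 = 3713 + 15738 + 4053 = 23504
link = 27677/23504 = 1.177544
Chained index = 100 × 1.022256 × 1.012956 × 1.177544 = 121.9348

121.93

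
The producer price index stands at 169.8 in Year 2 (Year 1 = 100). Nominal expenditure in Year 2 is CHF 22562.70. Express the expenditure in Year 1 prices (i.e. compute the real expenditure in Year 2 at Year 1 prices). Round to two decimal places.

13287.81

Real = Nominal ÷ (Index/100) = 22562.70 ÷ (169.8/100)
     = 22562.70 ÷ 1.698 = 13287.8092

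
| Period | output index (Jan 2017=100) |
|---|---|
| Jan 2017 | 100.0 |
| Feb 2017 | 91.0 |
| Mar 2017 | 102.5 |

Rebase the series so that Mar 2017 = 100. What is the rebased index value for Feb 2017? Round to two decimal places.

88.78

Rebased(Feb 2017) = 91.0 / 102.5 × 100 = 88.7805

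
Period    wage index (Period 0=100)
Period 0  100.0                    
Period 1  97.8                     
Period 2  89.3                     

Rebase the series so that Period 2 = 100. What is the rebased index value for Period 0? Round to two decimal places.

Rebased(Period 0) = 100.0 / 89.3 × 100 = 111.9821

111.98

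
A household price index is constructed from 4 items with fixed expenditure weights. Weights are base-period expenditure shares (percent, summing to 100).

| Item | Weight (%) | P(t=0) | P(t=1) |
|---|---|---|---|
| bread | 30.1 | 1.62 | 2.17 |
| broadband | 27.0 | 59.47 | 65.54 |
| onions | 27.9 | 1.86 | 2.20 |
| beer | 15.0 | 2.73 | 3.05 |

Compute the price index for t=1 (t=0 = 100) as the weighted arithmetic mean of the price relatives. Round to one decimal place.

119.8

bread: 30.1 × (2.17/1.62) = 30.1 × 1.339506 = 40.3191
broadband: 27.0 × (65.54/59.47) = 27.0 × 1.102068 = 29.7558
onions: 27.9 × (2.20/1.86) = 27.9 × 1.182796 = 33.0000
beer: 15.0 × (3.05/2.73) = 15.0 × 1.117216 = 16.7582
Index = Σ wᵢ·(p₁ᵢ/p₀ᵢ) = 40.3191 + 29.7558 + 33.0000 + 16.7582 = 119.8332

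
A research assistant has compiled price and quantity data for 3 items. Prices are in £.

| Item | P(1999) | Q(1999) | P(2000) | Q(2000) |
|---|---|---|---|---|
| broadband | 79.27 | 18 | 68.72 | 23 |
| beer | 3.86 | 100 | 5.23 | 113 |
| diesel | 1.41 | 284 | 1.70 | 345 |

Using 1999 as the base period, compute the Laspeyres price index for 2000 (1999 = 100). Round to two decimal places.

Laspeyres price index uses base-period quantities as weights.
ΣP(2000)·Q(1999) = 68.72×18 + 5.23×100 + 1.70×284 = 1236.96 + 523 + 482.8 = 2242.76
ΣP(1999)·Q(1999) = 79.27×18 + 3.86×100 + 1.41×284 = 1426.86 + 386 + 400.44 = 2213.3
Index = 2242.76 / 2213.3 × 100 = 101.3310

101.33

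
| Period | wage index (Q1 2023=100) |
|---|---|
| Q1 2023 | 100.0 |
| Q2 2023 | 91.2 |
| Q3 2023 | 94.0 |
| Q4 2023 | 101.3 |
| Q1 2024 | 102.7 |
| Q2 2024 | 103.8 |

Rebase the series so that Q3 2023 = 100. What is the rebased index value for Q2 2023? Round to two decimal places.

97.02

Rebased(Q2 2023) = 91.2 / 94.0 × 100 = 97.0213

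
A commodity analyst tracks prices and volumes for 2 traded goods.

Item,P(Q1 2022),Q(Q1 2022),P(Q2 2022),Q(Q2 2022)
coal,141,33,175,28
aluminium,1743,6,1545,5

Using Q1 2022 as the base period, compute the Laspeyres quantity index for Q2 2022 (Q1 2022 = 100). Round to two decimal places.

83.80

Laspeyres quantity index uses base-period prices as weights.
ΣP(Q1 2022)·Q(Q2 2022) = 141×28 + 1743×5 = 3948 + 8715 = 12663
ΣP(Q1 2022)·Q(Q1 2022) = 141×33 + 1743×6 = 4653 + 10458 = 15111
Index = 12663 / 15111 × 100 = 83.7999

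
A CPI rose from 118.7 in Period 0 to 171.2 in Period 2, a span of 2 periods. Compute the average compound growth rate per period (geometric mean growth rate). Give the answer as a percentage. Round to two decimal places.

Growth factor = (171.2/118.7)^(1/2) = (1.442291)^(1/2) = 1.200954
Growth rate = 1.200954 − 1 = 0.200954 = 20.0954%

20.10%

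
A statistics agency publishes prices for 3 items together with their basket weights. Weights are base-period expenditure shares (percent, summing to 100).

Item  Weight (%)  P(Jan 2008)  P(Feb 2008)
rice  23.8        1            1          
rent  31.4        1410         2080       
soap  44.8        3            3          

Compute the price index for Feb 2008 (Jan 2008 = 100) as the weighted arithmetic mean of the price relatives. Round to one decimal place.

rice: 23.8 × (1/1) = 23.8 × 1.000000 = 23.8000
rent: 31.4 × (2080/1410) = 31.4 × 1.475177 = 46.3206
soap: 44.8 × (3/3) = 44.8 × 1.000000 = 44.8000
Index = Σ wᵢ·(p₁ᵢ/p₀ᵢ) = 23.8000 + 46.3206 + 44.8000 = 114.9206

114.9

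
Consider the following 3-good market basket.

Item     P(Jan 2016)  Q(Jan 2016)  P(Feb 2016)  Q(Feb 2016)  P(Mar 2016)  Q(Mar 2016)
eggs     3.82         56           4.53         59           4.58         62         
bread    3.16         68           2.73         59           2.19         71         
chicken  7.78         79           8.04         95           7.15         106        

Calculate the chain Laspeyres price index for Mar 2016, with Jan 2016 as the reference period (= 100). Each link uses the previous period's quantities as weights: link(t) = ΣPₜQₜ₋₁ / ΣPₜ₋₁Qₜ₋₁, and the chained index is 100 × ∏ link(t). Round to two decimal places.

93.18

Link Jan 2016→Feb 2016:
ΣP(Feb 2016)Q(Jan 2016) = 4.53×56 + 2.73×68 + 8.04×79 = 253.68 + 185.64 + 635.16 = 1074.48
ΣP(Jan 2016)Q(Jan 2016) = 3.82×56 + 3.16×68 + 7.78×79 = 213.92 + 214.88 + 614.62 = 1043.42
link = 1074.48/1043.42 = 1.029767
Link Feb 2016→Mar 2016:
ΣP(Mar 2016)Q(Feb 2016) = 4.58×59 + 2.19×59 + 7.15×95 = 270.22 + 129.21 + 679.25 = 1078.68
ΣP(Feb 2016)Q(Feb 2016) = 4.53×59 + 2.73×59 + 8.04×95 = 267.27 + 161.07 + 763.8 = 1192.14
link = 1078.68/1192.14 = 0.904827
Chained index = 100 × 1.029767 × 0.904827 = 93.1761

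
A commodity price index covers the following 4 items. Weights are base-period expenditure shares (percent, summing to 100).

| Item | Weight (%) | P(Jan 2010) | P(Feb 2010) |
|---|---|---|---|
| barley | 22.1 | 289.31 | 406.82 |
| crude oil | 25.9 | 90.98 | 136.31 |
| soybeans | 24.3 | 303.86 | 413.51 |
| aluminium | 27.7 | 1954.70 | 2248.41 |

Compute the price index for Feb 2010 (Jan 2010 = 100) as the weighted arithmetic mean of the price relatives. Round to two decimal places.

barley: 22.1 × (406.82/289.31) = 22.1 × 1.406173 = 31.0764
crude oil: 25.9 × (136.31/90.98) = 25.9 × 1.498241 = 38.8045
soybeans: 24.3 × (413.51/303.86) = 24.3 × 1.360857 = 33.0688
aluminium: 27.7 × (2248.41/1954.70) = 27.7 × 1.150258 = 31.8622
Index = Σ wᵢ·(p₁ᵢ/p₀ᵢ) = 31.0764 + 38.8045 + 33.0688 + 31.8622 = 134.8119

134.81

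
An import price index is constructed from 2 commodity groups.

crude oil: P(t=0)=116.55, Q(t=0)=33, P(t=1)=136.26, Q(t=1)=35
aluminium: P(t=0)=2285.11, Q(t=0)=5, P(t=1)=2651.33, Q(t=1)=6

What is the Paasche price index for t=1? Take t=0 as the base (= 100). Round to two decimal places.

116.23

Paasche price index uses current-period quantities as weights.
ΣP(t=1)·Q(t=1) = 136.26×35 + 2651.33×6 = 4769.1 + 15907.98 = 20677.08
ΣP(t=0)·Q(t=1) = 116.55×35 + 2285.11×6 = 4079.25 + 13710.66 = 17789.91
Index = 20677.08 / 17789.91 × 100 = 116.2293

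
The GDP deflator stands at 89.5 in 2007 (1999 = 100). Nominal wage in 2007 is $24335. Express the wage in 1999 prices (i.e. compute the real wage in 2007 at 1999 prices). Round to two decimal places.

Real = Nominal ÷ (Index/100) = 24335 ÷ (89.5/100)
     = 24335 ÷ 0.895 = 27189.9441

27189.94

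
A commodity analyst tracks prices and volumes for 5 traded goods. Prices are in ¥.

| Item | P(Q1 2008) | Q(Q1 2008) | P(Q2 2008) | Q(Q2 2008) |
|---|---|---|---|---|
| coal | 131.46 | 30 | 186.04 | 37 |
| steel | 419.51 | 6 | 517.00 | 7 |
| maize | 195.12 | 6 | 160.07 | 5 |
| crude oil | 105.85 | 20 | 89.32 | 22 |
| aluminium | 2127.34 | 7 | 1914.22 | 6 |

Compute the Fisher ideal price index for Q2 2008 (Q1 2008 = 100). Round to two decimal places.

102.23

Laspeyres component (base-period weights):
ΣP(Q2 2008)Q(Q1 2008) = 186.04×30 + 517.00×6 + 160.07×6 + 89.32×20 + 1914.22×7 = 5581.2 + 3102 + 960.42 + 1786.4 + 13399.54 = 24829.56
ΣP(Q1 2008)Q(Q1 2008) = 131.46×30 + 419.51×6 + 195.12×6 + 105.85×20 + 2127.34×7 = 3943.8 + 2517.06 + 1170.72 + 2117 + 14891.38 = 24639.96
L = 24829.56 / 24639.96 × 100 = 100.7695
Paasche component (current-period weights):
ΣP(Q2 2008)Q(Q2 2008) = 186.04×37 + 517.00×7 + 160.07×5 + 89.32×22 + 1914.22×6 = 6883.48 + 3619 + 800.35 + 1965.04 + 11485.32 = 24753.19
ΣP(Q1 2008)Q(Q2 2008) = 131.46×37 + 419.51×7 + 195.12×5 + 105.85×22 + 2127.34×6 = 4864.02 + 2936.57 + 975.6 + 2328.7 + 12764.04 = 23868.93
P = 24753.19 / 23868.93 × 100 = 103.7046
Fisher = √(L × P) = √(100.7695 × 103.7046) = 102.2265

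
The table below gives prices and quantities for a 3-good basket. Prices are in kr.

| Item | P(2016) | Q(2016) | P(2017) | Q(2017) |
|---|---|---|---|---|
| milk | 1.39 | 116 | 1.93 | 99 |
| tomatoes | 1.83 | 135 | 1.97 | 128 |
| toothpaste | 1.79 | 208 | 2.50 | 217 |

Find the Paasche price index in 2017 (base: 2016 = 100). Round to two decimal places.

Paasche price index uses current-period quantities as weights.
ΣP(2017)·Q(2017) = 1.93×99 + 1.97×128 + 2.50×217 = 191.07 + 252.16 + 542.5 = 985.73
ΣP(2016)·Q(2017) = 1.39×99 + 1.83×128 + 1.79×217 = 137.61 + 234.24 + 388.43 = 760.28
Index = 985.73 / 760.28 × 100 = 129.6535

129.65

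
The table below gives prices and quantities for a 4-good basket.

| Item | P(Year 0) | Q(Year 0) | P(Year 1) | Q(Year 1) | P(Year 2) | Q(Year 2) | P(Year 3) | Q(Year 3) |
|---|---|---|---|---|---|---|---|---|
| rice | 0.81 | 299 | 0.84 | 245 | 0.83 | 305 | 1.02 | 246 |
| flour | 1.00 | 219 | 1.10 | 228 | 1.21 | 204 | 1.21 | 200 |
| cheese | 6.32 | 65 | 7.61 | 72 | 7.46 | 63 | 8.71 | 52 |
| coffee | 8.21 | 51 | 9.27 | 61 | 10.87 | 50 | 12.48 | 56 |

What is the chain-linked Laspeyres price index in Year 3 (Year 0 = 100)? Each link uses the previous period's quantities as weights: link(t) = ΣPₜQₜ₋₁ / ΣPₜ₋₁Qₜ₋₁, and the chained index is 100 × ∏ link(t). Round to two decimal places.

138.32

Link Year 0→Year 1:
ΣP(Year 1)Q(Year 0) = 0.84×299 + 1.10×219 + 7.61×65 + 9.27×51 = 251.16 + 240.9 + 494.65 + 472.77 = 1459.48
ΣP(Year 0)Q(Year 0) = 0.81×299 + 1.00×219 + 6.32×65 + 8.21×51 = 242.19 + 219 + 410.8 + 418.71 = 1290.7
link = 1459.48/1290.7 = 1.130766
Link Year 1→Year 2:
ΣP(Year 2)Q(Year 1) = 0.83×245 + 1.21×228 + 7.46×72 + 10.87×61 = 203.35 + 275.88 + 537.12 + 663.07 = 1679.42
ΣP(Year 1)Q(Year 1) = 0.84×245 + 1.10×228 + 7.61×72 + 9.27×61 = 205.8 + 250.8 + 547.92 + 565.47 = 1569.99
link = 1679.42/1569.99 = 1.069701
Link Year 2→Year 3:
ΣP(Year 3)Q(Year 2) = 1.02×305 + 1.21×204 + 8.71×63 + 12.48×50 = 311.1 + 246.84 + 548.73 + 624 = 1730.67
ΣP(Year 2)Q(Year 2) = 0.83×305 + 1.21×204 + 7.46×63 + 10.87×50 = 253.15 + 246.84 + 469.98 + 543.5 = 1513.47
link = 1730.67/1513.47 = 1.143511
Chained index = 100 × 1.130766 × 1.069701 × 1.143511 = 138.3171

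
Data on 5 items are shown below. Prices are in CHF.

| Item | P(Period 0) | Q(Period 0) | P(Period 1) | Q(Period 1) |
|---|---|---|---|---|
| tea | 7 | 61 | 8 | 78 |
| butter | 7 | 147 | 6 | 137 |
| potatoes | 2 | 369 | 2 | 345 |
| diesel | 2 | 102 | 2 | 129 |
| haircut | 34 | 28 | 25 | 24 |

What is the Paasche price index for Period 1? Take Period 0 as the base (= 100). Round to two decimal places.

Paasche price index uses current-period quantities as weights.
ΣP(Period 1)·Q(Period 1) = 8×78 + 6×137 + 2×345 + 2×129 + 25×24 = 624 + 822 + 690 + 258 + 600 = 2994
ΣP(Period 0)·Q(Period 1) = 7×78 + 7×137 + 2×345 + 2×129 + 34×24 = 546 + 959 + 690 + 258 + 816 = 3269
Index = 2994 / 3269 × 100 = 91.5876

91.59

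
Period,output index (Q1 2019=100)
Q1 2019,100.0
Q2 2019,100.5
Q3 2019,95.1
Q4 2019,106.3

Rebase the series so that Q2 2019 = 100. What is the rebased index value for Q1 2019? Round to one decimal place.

99.5

Rebased(Q1 2019) = 100.0 / 100.5 × 100 = 99.5025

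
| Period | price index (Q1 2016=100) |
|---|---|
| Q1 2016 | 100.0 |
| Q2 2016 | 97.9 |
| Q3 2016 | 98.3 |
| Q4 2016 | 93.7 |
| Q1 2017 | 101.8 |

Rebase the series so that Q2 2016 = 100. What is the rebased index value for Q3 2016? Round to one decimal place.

Rebased(Q3 2016) = 98.3 / 97.9 × 100 = 100.4086

100.4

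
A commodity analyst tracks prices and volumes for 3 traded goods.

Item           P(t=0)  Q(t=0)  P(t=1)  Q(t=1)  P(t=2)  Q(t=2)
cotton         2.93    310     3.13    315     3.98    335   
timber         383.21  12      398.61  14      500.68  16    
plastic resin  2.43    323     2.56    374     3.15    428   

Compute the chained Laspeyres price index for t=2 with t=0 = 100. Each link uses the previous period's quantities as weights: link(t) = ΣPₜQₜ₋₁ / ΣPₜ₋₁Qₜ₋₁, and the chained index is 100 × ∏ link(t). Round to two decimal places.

131.24

Link t=0→t=1:
ΣP(t=1)Q(t=0) = 3.13×310 + 398.61×12 + 2.56×323 = 970.3 + 4783.32 + 826.88 = 6580.5
ΣP(t=0)Q(t=0) = 2.93×310 + 383.21×12 + 2.43×323 = 908.3 + 4598.52 + 784.89 = 6291.71
link = 6580.5/6291.71 = 1.045900
Link t=1→t=2:
ΣP(t=2)Q(t=1) = 3.98×315 + 500.68×14 + 3.15×374 = 1253.7 + 7009.52 + 1178.1 = 9441.32
ΣP(t=1)Q(t=1) = 3.13×315 + 398.61×14 + 2.56×374 = 985.95 + 5580.54 + 957.44 = 7523.93
link = 9441.32/7523.93 = 1.254839
Chained index = 100 × 1.045900 × 1.254839 = 131.2436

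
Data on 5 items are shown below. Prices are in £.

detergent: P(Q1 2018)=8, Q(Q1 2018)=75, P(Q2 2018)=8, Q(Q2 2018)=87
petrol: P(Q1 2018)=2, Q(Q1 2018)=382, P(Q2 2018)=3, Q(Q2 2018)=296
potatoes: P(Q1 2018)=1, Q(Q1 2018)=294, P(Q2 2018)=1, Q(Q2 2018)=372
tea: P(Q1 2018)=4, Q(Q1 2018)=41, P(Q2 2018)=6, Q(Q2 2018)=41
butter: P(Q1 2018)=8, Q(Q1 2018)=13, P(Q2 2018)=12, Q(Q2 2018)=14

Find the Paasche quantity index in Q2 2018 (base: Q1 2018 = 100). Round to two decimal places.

Paasche quantity index uses current-period prices as weights.
ΣP(Q2 2018)·Q(Q2 2018) = 8×87 + 3×296 + 1×372 + 6×41 + 12×14 = 696 + 888 + 372 + 246 + 168 = 2370
ΣP(Q2 2018)·Q(Q1 2018) = 8×75 + 3×382 + 1×294 + 6×41 + 12×13 = 600 + 1146 + 294 + 246 + 156 = 2442
Index = 2370 / 2442 × 100 = 97.0516

97.05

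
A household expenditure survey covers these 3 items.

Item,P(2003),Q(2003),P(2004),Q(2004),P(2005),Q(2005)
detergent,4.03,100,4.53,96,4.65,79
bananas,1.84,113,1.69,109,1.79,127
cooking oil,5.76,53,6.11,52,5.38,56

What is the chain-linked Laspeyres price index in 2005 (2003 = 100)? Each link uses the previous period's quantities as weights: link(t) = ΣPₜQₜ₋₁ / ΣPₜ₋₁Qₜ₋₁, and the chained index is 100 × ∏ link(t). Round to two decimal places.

Link 2003→2004:
ΣP(2004)Q(2003) = 4.53×100 + 1.69×113 + 6.11×53 = 453 + 190.97 + 323.83 = 967.8
ΣP(2003)Q(2003) = 4.03×100 + 1.84×113 + 5.76×53 = 403 + 207.92 + 305.28 = 916.2
link = 967.8/916.2 = 1.056320
Link 2004→2005:
ΣP(2005)Q(2004) = 4.65×96 + 1.79×109 + 5.38×52 = 446.4 + 195.11 + 279.76 = 921.27
ΣP(2004)Q(2004) = 4.53×96 + 1.69×109 + 6.11×52 = 434.88 + 184.21 + 317.72 = 936.81
link = 921.27/936.81 = 0.983412
Chained index = 100 × 1.056320 × 0.983412 = 103.8797

103.88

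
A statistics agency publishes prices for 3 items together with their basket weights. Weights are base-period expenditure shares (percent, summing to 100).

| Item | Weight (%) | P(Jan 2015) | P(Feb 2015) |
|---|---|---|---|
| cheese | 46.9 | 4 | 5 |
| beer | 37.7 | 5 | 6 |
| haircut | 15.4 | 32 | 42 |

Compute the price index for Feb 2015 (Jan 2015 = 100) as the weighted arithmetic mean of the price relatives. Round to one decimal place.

124.1

cheese: 46.9 × (5/4) = 46.9 × 1.250000 = 58.6250
beer: 37.7 × (6/5) = 37.7 × 1.200000 = 45.2400
haircut: 15.4 × (42/32) = 15.4 × 1.312500 = 20.2125
Index = Σ wᵢ·(p₁ᵢ/p₀ᵢ) = 58.6250 + 45.2400 + 20.2125 = 124.0775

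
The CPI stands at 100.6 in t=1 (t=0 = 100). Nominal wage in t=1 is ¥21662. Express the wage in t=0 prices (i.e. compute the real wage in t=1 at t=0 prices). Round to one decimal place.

Real = Nominal ÷ (Index/100) = 21662 ÷ (100.6/100)
     = 21662 ÷ 1.006 = 21532.8032

21532.8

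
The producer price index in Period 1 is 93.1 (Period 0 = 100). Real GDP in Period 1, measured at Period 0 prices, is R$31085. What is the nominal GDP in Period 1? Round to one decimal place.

Nominal = Real × (Index/100) = 31085 × (93.1/100)
        = 31085 × 0.931 = 28940.1350

28940.1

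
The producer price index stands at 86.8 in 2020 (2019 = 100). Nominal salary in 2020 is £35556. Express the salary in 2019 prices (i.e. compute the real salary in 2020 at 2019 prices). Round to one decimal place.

Real = Nominal ÷ (Index/100) = 35556 ÷ (86.8/100)
     = 35556 ÷ 0.868 = 40963.1336

40963.1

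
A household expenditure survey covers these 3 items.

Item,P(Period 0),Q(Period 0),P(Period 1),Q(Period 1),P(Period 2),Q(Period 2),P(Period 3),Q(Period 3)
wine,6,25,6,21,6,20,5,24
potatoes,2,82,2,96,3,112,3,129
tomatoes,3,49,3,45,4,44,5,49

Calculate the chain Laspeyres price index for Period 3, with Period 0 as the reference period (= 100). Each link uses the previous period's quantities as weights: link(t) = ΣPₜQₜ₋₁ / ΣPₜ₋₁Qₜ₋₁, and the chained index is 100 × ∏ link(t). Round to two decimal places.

Link Period 0→Period 1:
ΣP(Period 1)Q(Period 0) = 6×25 + 2×82 + 3×49 = 150 + 164 + 147 = 461
ΣP(Period 0)Q(Period 0) = 6×25 + 2×82 + 3×49 = 150 + 164 + 147 = 461
link = 461/461 = 1.000000
Link Period 1→Period 2:
ΣP(Period 2)Q(Period 1) = 6×21 + 3×96 + 4×45 = 126 + 288 + 180 = 594
ΣP(Period 1)Q(Period 1) = 6×21 + 2×96 + 3×45 = 126 + 192 + 135 = 453
link = 594/453 = 1.311258
Link Period 2→Period 3:
ΣP(Period 3)Q(Period 2) = 5×20 + 3×112 + 5×44 = 100 + 336 + 220 = 656
ΣP(Period 2)Q(Period 2) = 6×20 + 3×112 + 4×44 = 120 + 336 + 176 = 632
link = 656/632 = 1.037975
Chained index = 100 × 1.000000 × 1.311258 × 1.037975 = 136.1053

136.11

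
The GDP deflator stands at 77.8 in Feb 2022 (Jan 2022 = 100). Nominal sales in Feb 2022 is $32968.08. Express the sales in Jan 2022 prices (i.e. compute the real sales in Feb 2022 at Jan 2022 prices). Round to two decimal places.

42375.42

Real = Nominal ÷ (Index/100) = 32968.08 ÷ (77.8/100)
     = 32968.08 ÷ 0.778 = 42375.4242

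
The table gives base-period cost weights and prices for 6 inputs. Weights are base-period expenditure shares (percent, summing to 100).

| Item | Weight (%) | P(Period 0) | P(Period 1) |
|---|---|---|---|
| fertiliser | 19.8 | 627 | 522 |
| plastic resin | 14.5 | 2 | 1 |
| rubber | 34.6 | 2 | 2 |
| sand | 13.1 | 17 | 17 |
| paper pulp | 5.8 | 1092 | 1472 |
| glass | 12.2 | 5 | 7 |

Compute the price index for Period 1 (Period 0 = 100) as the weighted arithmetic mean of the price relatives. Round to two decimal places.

96.33

fertiliser: 19.8 × (522/627) = 19.8 × 0.832536 = 16.4842
plastic resin: 14.5 × (1/2) = 14.5 × 0.500000 = 7.2500
rubber: 34.6 × (2/2) = 34.6 × 1.000000 = 34.6000
sand: 13.1 × (17/17) = 13.1 × 1.000000 = 13.1000
paper pulp: 5.8 × (1472/1092) = 5.8 × 1.347985 = 7.8183
glass: 12.2 × (7/5) = 12.2 × 1.400000 = 17.0800
Index = Σ wᵢ·(p₁ᵢ/p₀ᵢ) = 16.4842 + 7.2500 + 34.6000 + 13.1000 + 7.8183 + 17.0800 = 96.3325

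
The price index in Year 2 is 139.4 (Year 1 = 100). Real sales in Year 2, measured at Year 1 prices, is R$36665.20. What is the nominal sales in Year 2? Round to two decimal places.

51111.29

Nominal = Real × (Index/100) = 36665.20 × (139.4/100)
        = 36665.20 × 1.394 = 51111.2888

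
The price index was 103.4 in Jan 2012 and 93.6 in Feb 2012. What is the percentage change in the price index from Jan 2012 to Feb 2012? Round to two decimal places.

Change = (93.6 − 103.4) / 103.4 × 100
       = -9.8 / 103.4 × 100 = -9.4778%

-9.48%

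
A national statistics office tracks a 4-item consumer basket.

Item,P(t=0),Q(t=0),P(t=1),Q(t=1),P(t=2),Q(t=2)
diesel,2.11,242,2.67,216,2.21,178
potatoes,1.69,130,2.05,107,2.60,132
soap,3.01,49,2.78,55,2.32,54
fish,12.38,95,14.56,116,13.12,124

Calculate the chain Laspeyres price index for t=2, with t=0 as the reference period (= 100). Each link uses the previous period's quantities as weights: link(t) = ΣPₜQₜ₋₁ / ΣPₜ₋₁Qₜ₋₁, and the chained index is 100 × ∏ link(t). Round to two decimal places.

Link t=0→t=1:
ΣP(t=1)Q(t=0) = 2.67×242 + 2.05×130 + 2.78×49 + 14.56×95 = 646.14 + 266.5 + 136.22 + 1383.2 = 2432.06
ΣP(t=0)Q(t=0) = 2.11×242 + 1.69×130 + 3.01×49 + 12.38×95 = 510.62 + 219.7 + 147.49 + 1176.1 = 2053.91
link = 2432.06/2053.91 = 1.184112
Link t=1→t=2:
ΣP(t=2)Q(t=1) = 2.21×216 + 2.60×107 + 2.32×55 + 13.12×116 = 477.36 + 278.2 + 127.6 + 1521.92 = 2405.08
ΣP(t=1)Q(t=1) = 2.67×216 + 2.05×107 + 2.78×55 + 14.56×116 = 576.72 + 219.35 + 152.9 + 1688.96 = 2637.93
link = 2405.08/2637.93 = 0.911730
Chained index = 100 × 1.184112 × 0.911730 = 107.9591

107.96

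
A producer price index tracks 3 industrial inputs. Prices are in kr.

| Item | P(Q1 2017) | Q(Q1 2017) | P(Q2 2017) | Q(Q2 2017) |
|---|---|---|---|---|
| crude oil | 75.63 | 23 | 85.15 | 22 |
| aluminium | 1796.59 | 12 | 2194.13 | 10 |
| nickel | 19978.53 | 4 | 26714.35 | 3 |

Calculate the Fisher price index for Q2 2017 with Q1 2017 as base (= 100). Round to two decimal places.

130.80

Laspeyres component (base-period weights):
ΣP(Q2 2017)Q(Q1 2017) = 85.15×23 + 2194.13×12 + 26714.35×4 = 1958.45 + 26329.56 + 106857.4 = 135145.41
ΣP(Q1 2017)Q(Q1 2017) = 75.63×23 + 1796.59×12 + 19978.53×4 = 1739.49 + 21559.08 + 79914.12 = 103212.69
L = 135145.41 / 103212.69 × 100 = 130.9388
Paasche component (current-period weights):
ΣP(Q2 2017)Q(Q2 2017) = 85.15×22 + 2194.13×10 + 26714.35×3 = 1873.3 + 21941.3 + 80143.05 = 103957.65
ΣP(Q1 2017)Q(Q2 2017) = 75.63×22 + 1796.59×10 + 19978.53×3 = 1663.86 + 17965.9 + 59935.59 = 79565.35
P = 103957.65 / 79565.35 × 100 = 130.6569
Fisher = √(L × P) = √(130.9388 × 130.6569) = 130.7978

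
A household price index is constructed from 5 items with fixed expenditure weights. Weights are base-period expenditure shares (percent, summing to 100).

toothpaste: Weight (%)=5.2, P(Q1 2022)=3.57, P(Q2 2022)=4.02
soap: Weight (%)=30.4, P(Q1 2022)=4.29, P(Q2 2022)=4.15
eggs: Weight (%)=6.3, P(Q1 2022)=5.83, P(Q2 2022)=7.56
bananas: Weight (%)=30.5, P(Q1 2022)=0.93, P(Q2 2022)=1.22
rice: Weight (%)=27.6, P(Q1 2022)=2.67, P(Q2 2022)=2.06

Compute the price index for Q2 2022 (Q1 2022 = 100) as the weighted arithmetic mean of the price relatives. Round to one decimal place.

toothpaste: 5.2 × (4.02/3.57) = 5.2 × 1.126050 = 5.8555
soap: 30.4 × (4.15/4.29) = 30.4 × 0.967366 = 29.4079
eggs: 6.3 × (7.56/5.83) = 6.3 × 1.296741 = 8.1695
bananas: 30.5 × (1.22/0.93) = 30.5 × 1.311828 = 40.0108
rice: 27.6 × (2.06/2.67) = 27.6 × 0.771536 = 21.2944
Index = Σ wᵢ·(p₁ᵢ/p₀ᵢ) = 5.8555 + 29.4079 + 8.1695 + 40.0108 + 21.2944 = 104.7380

104.7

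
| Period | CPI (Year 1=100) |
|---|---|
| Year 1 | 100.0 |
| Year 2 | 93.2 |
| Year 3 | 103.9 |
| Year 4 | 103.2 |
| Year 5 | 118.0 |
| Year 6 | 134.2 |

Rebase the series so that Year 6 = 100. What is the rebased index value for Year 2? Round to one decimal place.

69.4

Rebased(Year 2) = 93.2 / 134.2 × 100 = 69.4486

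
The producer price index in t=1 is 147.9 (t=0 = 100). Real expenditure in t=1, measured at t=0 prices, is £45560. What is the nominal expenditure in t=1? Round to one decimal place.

Nominal = Real × (Index/100) = 45560 × (147.9/100)
        = 45560 × 1.479 = 67383.2400

67383.2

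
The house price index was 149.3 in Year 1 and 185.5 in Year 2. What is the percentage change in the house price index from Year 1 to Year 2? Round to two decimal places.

Change = (185.5 − 149.3) / 149.3 × 100
       = 36.2 / 149.3 × 100 = 24.2465%

24.25%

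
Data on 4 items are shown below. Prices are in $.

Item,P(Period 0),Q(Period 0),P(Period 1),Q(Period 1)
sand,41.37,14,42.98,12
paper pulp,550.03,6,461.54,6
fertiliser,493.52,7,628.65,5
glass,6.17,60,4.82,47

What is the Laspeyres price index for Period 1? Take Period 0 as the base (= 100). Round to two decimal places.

104.63

Laspeyres price index uses base-period quantities as weights.
ΣP(Period 1)·Q(Period 0) = 42.98×14 + 461.54×6 + 628.65×7 + 4.82×60 = 601.72 + 2769.24 + 4400.55 + 289.2 = 8060.71
ΣP(Period 0)·Q(Period 0) = 41.37×14 + 550.03×6 + 493.52×7 + 6.17×60 = 579.18 + 3300.18 + 3454.64 + 370.2 = 7704.2
Index = 8060.71 / 7704.2 × 100 = 104.6275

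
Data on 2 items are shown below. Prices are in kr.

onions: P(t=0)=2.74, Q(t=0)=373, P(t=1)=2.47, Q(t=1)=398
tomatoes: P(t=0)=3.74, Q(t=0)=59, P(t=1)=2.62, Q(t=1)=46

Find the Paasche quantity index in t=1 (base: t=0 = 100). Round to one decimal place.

Paasche quantity index uses current-period prices as weights.
ΣP(t=1)·Q(t=1) = 2.47×398 + 2.62×46 = 983.06 + 120.52 = 1103.58
ΣP(t=1)·Q(t=0) = 2.47×373 + 2.62×59 = 921.31 + 154.58 = 1075.89
Index = 1103.58 / 1075.89 × 100 = 102.5737

102.6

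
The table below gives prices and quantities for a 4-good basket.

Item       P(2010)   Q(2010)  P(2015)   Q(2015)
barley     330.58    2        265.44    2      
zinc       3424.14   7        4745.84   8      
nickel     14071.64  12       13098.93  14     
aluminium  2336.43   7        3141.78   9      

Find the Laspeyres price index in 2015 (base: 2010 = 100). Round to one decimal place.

101.5

Laspeyres price index uses base-period quantities as weights.
ΣP(2015)·Q(2010) = 265.44×2 + 4745.84×7 + 13098.93×12 + 3141.78×7 = 530.88 + 33220.88 + 157187.16 + 21992.46 = 212931.38
ΣP(2010)·Q(2010) = 330.58×2 + 3424.14×7 + 14071.64×12 + 2336.43×7 = 661.16 + 23968.98 + 168859.68 + 16355.01 = 209844.83
Index = 212931.38 / 209844.83 × 100 = 101.4709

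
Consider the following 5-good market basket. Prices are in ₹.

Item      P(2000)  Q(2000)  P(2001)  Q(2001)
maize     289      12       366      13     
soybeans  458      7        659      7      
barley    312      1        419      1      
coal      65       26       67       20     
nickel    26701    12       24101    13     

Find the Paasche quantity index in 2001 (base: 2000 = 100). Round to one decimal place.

Paasche quantity index uses current-period prices as weights.
ΣP(2001)·Q(2001) = 366×13 + 659×7 + 419×1 + 67×20 + 24101×13 = 4758 + 4613 + 419 + 1340 + 313313 = 324443
ΣP(2001)·Q(2000) = 366×12 + 659×7 + 419×1 + 67×26 + 24101×12 = 4392 + 4613 + 419 + 1742 + 289212 = 300378
Index = 324443 / 300378 × 100 = 108.0116

108.0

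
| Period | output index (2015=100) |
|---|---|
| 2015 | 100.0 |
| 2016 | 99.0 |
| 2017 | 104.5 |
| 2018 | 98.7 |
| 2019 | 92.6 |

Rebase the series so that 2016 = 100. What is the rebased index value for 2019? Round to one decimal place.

93.5

Rebased(2019) = 92.6 / 99.0 × 100 = 93.5354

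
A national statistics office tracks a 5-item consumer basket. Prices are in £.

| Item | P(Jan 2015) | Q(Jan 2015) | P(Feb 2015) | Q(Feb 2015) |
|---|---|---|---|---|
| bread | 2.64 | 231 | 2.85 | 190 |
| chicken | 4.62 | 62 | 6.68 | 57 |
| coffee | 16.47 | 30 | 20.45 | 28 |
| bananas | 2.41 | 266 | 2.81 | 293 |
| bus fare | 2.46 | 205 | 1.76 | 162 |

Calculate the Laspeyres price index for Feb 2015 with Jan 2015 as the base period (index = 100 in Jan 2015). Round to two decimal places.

110.20

Laspeyres price index uses base-period quantities as weights.
ΣP(Feb 2015)·Q(Jan 2015) = 2.85×231 + 6.68×62 + 20.45×30 + 2.81×266 + 1.76×205 = 658.35 + 414.16 + 613.5 + 747.46 + 360.8 = 2794.27
ΣP(Jan 2015)·Q(Jan 2015) = 2.64×231 + 4.62×62 + 16.47×30 + 2.41×266 + 2.46×205 = 609.84 + 286.44 + 494.1 + 641.06 + 504.3 = 2535.74
Index = 2794.27 / 2535.74 × 100 = 110.1954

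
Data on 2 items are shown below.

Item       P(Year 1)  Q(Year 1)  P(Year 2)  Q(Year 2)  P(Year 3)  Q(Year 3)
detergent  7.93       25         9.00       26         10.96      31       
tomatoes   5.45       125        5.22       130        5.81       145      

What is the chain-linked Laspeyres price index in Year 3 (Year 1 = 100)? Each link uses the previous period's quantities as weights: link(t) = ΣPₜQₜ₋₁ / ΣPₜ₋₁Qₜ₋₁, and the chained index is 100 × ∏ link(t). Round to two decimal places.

Link Year 1→Year 2:
ΣP(Year 2)Q(Year 1) = 9.00×25 + 5.22×125 = 225 + 652.5 = 877.5
ΣP(Year 1)Q(Year 1) = 7.93×25 + 5.45×125 = 198.25 + 681.25 = 879.5
link = 877.5/879.5 = 0.997726
Link Year 2→Year 3:
ΣP(Year 3)Q(Year 2) = 10.96×26 + 5.81×130 = 284.96 + 755.3 = 1040.26
ΣP(Year 2)Q(Year 2) = 9.00×26 + 5.22×130 = 234 + 678.6 = 912.6
link = 1040.26/912.6 = 1.139886
Chained index = 100 × 0.997726 × 1.139886 = 113.7294

113.73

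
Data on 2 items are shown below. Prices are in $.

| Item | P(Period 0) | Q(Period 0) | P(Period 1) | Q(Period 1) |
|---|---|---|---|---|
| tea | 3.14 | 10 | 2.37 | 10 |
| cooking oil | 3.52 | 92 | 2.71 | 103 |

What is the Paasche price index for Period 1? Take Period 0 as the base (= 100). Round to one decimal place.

Paasche price index uses current-period quantities as weights.
ΣP(Period 1)·Q(Period 1) = 2.37×10 + 2.71×103 = 23.7 + 279.13 = 302.83
ΣP(Period 0)·Q(Period 1) = 3.14×10 + 3.52×103 = 31.4 + 362.56 = 393.96
Index = 302.83 / 393.96 × 100 = 76.8682

76.9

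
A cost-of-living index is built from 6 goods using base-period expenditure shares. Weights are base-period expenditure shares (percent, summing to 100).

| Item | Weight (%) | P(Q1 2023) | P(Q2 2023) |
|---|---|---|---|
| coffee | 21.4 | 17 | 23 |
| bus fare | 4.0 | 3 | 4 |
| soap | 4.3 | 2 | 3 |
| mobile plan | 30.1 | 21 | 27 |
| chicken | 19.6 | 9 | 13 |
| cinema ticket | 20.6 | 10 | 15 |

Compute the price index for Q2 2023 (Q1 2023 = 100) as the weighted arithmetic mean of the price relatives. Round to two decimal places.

coffee: 21.4 × (23/17) = 21.4 × 1.352941 = 28.9529
bus fare: 4.0 × (4/3) = 4.0 × 1.333333 = 5.3333
soap: 4.3 × (3/2) = 4.3 × 1.500000 = 6.4500
mobile plan: 30.1 × (27/21) = 30.1 × 1.285714 = 38.7000
chicken: 19.6 × (13/9) = 19.6 × 1.444444 = 28.3111
cinema ticket: 20.6 × (15/10) = 20.6 × 1.500000 = 30.9000
Index = Σ wᵢ·(p₁ᵢ/p₀ᵢ) = 28.9529 + 5.3333 + 6.4500 + 38.7000 + 28.3111 + 30.9000 = 138.6474

138.65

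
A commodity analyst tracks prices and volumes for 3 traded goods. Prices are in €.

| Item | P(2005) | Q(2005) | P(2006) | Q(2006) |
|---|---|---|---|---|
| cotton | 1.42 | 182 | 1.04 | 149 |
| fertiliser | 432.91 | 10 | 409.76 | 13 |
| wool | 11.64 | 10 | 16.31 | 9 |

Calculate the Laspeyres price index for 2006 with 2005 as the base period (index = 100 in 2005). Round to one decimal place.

94.6

Laspeyres price index uses base-period quantities as weights.
ΣP(2006)·Q(2005) = 1.04×182 + 409.76×10 + 16.31×10 = 189.28 + 4097.6 + 163.1 = 4449.98
ΣP(2005)·Q(2005) = 1.42×182 + 432.91×10 + 11.64×10 = 258.44 + 4329.1 + 116.4 = 4703.94
Index = 4449.98 / 4703.94 × 100 = 94.6011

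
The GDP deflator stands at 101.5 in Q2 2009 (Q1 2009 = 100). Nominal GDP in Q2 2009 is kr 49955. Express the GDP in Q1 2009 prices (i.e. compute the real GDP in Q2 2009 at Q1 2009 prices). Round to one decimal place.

49216.7

Real = Nominal ÷ (Index/100) = 49955 ÷ (101.5/100)
     = 49955 ÷ 1.015 = 49216.7488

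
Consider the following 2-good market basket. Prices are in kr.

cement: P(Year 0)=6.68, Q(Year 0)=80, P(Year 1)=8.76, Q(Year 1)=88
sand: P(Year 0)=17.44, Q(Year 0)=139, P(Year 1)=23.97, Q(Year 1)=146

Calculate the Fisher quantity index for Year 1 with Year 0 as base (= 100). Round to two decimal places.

105.92

Laspeyres component (base-period weights):
ΣP(Year 0)Q(Year 1) = 6.68×88 + 17.44×146 = 587.84 + 2546.24 = 3134.08
ΣP(Year 0)Q(Year 0) = 6.68×80 + 17.44×139 = 534.4 + 2424.16 = 2958.56
L = 3134.08 / 2958.56 × 100 = 105.9326
Paasche component (current-period weights):
ΣP(Year 1)Q(Year 1) = 8.76×88 + 23.97×146 = 770.88 + 3499.62 = 4270.5
ΣP(Year 1)Q(Year 0) = 8.76×80 + 23.97×139 = 700.8 + 3331.83 = 4032.63
P = 4270.5 / 4032.63 × 100 = 105.8986
Fisher = √(L × P) = √(105.9326 × 105.8986) = 105.9156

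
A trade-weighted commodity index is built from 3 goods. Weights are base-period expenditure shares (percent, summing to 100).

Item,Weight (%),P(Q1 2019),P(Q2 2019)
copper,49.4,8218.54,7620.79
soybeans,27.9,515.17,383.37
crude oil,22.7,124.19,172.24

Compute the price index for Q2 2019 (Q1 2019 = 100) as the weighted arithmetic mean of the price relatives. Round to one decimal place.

copper: 49.4 × (7620.79/8218.54) = 49.4 × 0.927268 = 45.8070
soybeans: 27.9 × (383.37/515.17) = 27.9 × 0.744162 = 20.7621
crude oil: 22.7 × (172.24/124.19) = 22.7 × 1.386907 = 31.4828
Index = Σ wᵢ·(p₁ᵢ/p₀ᵢ) = 45.8070 + 20.7621 + 31.4828 = 98.0520

98.1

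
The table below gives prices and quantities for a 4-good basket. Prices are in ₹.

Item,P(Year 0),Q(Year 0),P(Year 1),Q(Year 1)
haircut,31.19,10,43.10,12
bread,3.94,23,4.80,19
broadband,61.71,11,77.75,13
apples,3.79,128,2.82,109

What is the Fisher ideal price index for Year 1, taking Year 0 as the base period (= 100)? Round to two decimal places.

113.96

Laspeyres component (base-period weights):
ΣP(Year 1)Q(Year 0) = 43.10×10 + 4.80×23 + 77.75×11 + 2.82×128 = 431 + 110.4 + 855.25 + 360.96 = 1757.61
ΣP(Year 0)Q(Year 0) = 31.19×10 + 3.94×23 + 61.71×11 + 3.79×128 = 311.9 + 90.62 + 678.81 + 485.12 = 1566.45
L = 1757.61 / 1566.45 × 100 = 112.2034
Paasche component (current-period weights):
ΣP(Year 1)Q(Year 1) = 43.10×12 + 4.80×19 + 77.75×13 + 2.82×109 = 517.2 + 91.2 + 1010.75 + 307.38 = 1926.53
ΣP(Year 0)Q(Year 1) = 31.19×12 + 3.94×19 + 61.71×13 + 3.79×109 = 374.28 + 74.86 + 802.23 + 413.11 = 1664.48
P = 1926.53 / 1664.48 × 100 = 115.7437
Fisher = √(L × P) = √(112.2034 × 115.7437) = 113.9598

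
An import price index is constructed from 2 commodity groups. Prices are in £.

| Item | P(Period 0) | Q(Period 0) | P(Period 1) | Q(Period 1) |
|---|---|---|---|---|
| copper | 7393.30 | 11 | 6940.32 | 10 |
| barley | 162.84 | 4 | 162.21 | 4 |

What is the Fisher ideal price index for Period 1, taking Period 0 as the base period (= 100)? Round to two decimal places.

Laspeyres component (base-period weights):
ΣP(Period 1)Q(Period 0) = 6940.32×11 + 162.21×4 = 76343.52 + 648.84 = 76992.36
ΣP(Period 0)Q(Period 0) = 7393.30×11 + 162.84×4 = 81326.3 + 651.36 = 81977.66
L = 76992.36 / 81977.66 × 100 = 93.9187
Paasche component (current-period weights):
ΣP(Period 1)Q(Period 1) = 6940.32×10 + 162.21×4 = 69403.2 + 648.84 = 70052.04
ΣP(Period 0)Q(Period 1) = 7393.30×10 + 162.84×4 = 73933 + 651.36 = 74584.36
P = 70052.04 / 74584.36 × 100 = 93.9232
Fisher = √(L × P) = √(93.9187 × 93.9232) = 93.9210

93.92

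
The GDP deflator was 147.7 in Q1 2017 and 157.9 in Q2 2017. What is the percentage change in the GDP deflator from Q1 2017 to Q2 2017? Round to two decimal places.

6.91%

Change = (157.9 − 147.7) / 147.7 × 100
       = 10.2 / 147.7 × 100 = 6.9059%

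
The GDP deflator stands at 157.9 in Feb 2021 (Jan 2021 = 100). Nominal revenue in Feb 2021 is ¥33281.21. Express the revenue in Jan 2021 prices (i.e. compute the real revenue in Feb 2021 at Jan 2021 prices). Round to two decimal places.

Real = Nominal ÷ (Index/100) = 33281.21 ÷ (157.9/100)
     = 33281.21 ÷ 1.579 = 21077.3971

21077.40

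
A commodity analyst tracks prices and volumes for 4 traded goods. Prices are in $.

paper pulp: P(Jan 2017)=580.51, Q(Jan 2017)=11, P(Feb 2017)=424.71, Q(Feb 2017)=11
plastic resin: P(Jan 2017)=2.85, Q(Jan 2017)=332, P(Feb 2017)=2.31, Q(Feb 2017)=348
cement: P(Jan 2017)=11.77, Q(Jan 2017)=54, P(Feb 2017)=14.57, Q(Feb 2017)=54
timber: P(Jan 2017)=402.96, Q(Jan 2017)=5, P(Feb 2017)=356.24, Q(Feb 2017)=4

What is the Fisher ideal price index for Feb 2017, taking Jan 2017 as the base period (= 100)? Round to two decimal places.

Laspeyres component (base-period weights):
ΣP(Feb 2017)Q(Jan 2017) = 424.71×11 + 2.31×332 + 14.57×54 + 356.24×5 = 4671.81 + 766.92 + 786.78 + 1781.2 = 8006.71
ΣP(Jan 2017)Q(Jan 2017) = 580.51×11 + 2.85×332 + 11.77×54 + 402.96×5 = 6385.61 + 946.2 + 635.58 + 2014.8 = 9982.19
L = 8006.71 / 9982.19 × 100 = 80.2100
Paasche component (current-period weights):
ΣP(Feb 2017)Q(Feb 2017) = 424.71×11 + 2.31×348 + 14.57×54 + 356.24×4 = 4671.81 + 803.88 + 786.78 + 1424.96 = 7687.43
ΣP(Jan 2017)Q(Feb 2017) = 580.51×11 + 2.85×348 + 11.77×54 + 402.96×4 = 6385.61 + 991.8 + 635.58 + 1611.84 = 9624.83
P = 7687.43 / 9624.83 × 100 = 79.8708
Fisher = √(L × P) = √(80.2100 × 79.8708) = 80.0402

80.04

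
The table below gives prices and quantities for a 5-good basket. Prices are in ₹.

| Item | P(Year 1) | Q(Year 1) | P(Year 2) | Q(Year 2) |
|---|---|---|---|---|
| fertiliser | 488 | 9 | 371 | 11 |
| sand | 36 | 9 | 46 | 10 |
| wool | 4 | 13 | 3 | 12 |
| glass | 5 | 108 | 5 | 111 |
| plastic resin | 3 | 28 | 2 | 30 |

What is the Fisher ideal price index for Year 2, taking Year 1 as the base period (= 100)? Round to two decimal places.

81.12

Laspeyres component (base-period weights):
ΣP(Year 2)Q(Year 1) = 371×9 + 46×9 + 3×13 + 5×108 + 2×28 = 3339 + 414 + 39 + 540 + 56 = 4388
ΣP(Year 1)Q(Year 1) = 488×9 + 36×9 + 4×13 + 5×108 + 3×28 = 4392 + 324 + 52 + 540 + 84 = 5392
L = 4388 / 5392 × 100 = 81.3798
Paasche component (current-period weights):
ΣP(Year 2)Q(Year 2) = 371×11 + 46×10 + 3×12 + 5×111 + 2×30 = 4081 + 460 + 36 + 555 + 60 = 5192
ΣP(Year 1)Q(Year 2) = 488×11 + 36×10 + 4×12 + 5×111 + 3×30 = 5368 + 360 + 48 + 555 + 90 = 6421
P = 5192 / 6421 × 100 = 80.8597
Fisher = √(L × P) = √(81.3798 × 80.8597) = 81.1193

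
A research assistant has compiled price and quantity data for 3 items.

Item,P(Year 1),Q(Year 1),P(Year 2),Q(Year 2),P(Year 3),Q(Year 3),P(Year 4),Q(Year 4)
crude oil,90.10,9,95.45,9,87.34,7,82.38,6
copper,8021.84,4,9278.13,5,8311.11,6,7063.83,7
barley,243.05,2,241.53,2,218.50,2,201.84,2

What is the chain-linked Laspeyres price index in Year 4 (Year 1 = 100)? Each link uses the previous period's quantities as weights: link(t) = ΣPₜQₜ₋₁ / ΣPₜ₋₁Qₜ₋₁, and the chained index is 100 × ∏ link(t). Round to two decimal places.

87.92

Link Year 1→Year 2:
ΣP(Year 2)Q(Year 1) = 95.45×9 + 9278.13×4 + 241.53×2 = 859.05 + 37112.52 + 483.06 = 38454.63
ΣP(Year 1)Q(Year 1) = 90.10×9 + 8021.84×4 + 243.05×2 = 810.9 + 32087.36 + 486.1 = 33384.36
link = 38454.63/33384.36 = 1.151876
Link Year 2→Year 3:
ΣP(Year 3)Q(Year 2) = 87.34×9 + 8311.11×5 + 218.50×2 = 786.06 + 41555.55 + 437 = 42778.61
ΣP(Year 2)Q(Year 2) = 95.45×9 + 9278.13×5 + 241.53×2 = 859.05 + 46390.65 + 483.06 = 47732.76
link = 42778.61/47732.76 = 0.896211
Link Year 3→Year 4:
ΣP(Year 4)Q(Year 3) = 82.38×7 + 7063.83×6 + 201.84×2 = 576.66 + 42382.98 + 403.68 = 43363.32
ΣP(Year 3)Q(Year 3) = 87.34×7 + 8311.11×6 + 218.50×2 = 611.38 + 49866.66 + 437 = 50915.04
link = 43363.32/50915.04 = 0.851680
Chained index = 100 × 1.151876 × 0.896211 × 0.851680 = 87.9209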